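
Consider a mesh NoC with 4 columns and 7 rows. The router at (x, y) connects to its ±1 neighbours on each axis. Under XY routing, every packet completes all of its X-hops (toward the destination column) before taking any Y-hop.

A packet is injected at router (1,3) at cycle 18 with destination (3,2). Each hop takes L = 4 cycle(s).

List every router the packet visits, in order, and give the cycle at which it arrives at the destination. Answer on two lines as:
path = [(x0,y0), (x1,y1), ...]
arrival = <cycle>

path = [(1,3), (2,3), (3,3), (3,2)]
arrival = 30

src (1,3)  cyc=18
E→(2,3)  cyc=22
E→(3,3)  cyc=26
S→(3,2)  cyc=30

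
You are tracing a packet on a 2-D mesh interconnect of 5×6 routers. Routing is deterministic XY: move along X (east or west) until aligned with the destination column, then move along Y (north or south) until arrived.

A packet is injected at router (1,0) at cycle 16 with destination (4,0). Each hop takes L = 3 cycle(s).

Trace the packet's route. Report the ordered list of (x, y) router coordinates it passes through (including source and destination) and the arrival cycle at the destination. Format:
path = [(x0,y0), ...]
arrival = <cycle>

  0. router=(1,0) cycle=16 (inject)
  1. router=(2,0) cycle=19 dir=E
  2. router=(3,0) cycle=22 dir=E
  3. router=(4,0) cycle=25 dir=E

path = [(1,0), (2,0), (3,0), (4,0)]
arrival = 25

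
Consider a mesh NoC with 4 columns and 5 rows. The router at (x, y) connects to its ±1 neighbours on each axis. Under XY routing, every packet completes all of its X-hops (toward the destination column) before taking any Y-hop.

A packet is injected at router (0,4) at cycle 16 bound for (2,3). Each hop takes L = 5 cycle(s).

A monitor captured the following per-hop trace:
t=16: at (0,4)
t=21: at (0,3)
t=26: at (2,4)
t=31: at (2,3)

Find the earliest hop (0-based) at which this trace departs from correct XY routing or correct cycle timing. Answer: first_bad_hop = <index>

hop 1: step (+0,-1), +5 cyc — BAD: Y-move but x=0≠2

first_bad_hop = 1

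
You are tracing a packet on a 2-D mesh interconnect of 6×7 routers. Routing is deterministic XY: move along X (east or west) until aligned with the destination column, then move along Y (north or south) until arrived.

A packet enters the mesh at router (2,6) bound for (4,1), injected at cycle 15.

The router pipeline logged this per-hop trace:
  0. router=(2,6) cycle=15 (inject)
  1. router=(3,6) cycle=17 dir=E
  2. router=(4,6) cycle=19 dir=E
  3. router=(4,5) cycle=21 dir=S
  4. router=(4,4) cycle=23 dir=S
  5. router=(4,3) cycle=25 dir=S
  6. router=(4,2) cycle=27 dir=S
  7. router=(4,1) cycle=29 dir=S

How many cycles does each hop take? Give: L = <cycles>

cyc[1] − cyc[0] = 17 − 15 = 2.
Each hop adds L, hence L = 2.

L = 2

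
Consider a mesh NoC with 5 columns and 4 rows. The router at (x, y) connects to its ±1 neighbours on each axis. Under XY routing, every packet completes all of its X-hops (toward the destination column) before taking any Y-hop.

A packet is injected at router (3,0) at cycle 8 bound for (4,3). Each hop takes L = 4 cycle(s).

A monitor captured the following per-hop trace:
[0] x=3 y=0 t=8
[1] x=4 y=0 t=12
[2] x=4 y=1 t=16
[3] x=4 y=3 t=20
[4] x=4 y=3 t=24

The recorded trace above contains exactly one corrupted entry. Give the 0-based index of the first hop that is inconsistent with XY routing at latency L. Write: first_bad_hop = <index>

check 1→ d=(1,0) cyc+4: ok
check 2→ d=(0,1) cyc+4: ok
check 3→ d=(0,2) cyc+4: BAD: non-unit step

first_bad_hop = 3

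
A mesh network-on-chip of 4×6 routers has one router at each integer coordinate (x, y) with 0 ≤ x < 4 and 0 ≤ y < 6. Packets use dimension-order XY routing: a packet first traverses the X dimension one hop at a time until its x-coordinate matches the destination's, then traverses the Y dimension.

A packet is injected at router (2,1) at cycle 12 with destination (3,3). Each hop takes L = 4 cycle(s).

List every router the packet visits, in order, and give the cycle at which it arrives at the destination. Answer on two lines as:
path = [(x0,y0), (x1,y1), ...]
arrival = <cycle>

path = [(2,1), (3,1), (3,2), (3,3)]
arrival = 24

[0] x=2 y=1 t=12
[1] x=3 y=1 t=16 →E
[2] x=3 y=2 t=20 →N
[3] x=3 y=3 t=24 →N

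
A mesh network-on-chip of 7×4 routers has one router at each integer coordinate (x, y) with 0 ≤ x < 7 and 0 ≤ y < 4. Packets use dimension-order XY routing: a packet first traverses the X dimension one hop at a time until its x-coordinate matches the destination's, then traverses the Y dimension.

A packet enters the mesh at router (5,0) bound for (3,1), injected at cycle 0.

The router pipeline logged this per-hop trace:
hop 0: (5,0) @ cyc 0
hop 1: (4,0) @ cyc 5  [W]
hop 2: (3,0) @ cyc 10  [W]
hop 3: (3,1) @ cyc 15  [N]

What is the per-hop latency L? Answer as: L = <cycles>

L = 5

Between hops 0 and 1 the cycle counter advances 5 − 0 = 5.
One hop costs L cycles, so L = 5.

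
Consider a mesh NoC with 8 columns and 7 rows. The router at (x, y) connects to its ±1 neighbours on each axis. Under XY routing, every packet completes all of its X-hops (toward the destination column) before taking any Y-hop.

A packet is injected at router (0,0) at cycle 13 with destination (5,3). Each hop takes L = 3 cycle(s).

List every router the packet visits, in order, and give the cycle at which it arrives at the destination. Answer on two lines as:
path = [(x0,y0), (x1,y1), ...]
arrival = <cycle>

path = [(0,0), (1,0), (2,0), (3,0), (4,0), (5,0), (5,1), (5,2), (5,3)]
arrival = 37

src (0,0)  cyc=13
E→(1,0)  cyc=16
E→(2,0)  cyc=19
E→(3,0)  cyc=22
E→(4,0)  cyc=25
E→(5,0)  cyc=28
N→(5,1)  cyc=31
N→(5,2)  cyc=34
N→(5,3)  cyc=37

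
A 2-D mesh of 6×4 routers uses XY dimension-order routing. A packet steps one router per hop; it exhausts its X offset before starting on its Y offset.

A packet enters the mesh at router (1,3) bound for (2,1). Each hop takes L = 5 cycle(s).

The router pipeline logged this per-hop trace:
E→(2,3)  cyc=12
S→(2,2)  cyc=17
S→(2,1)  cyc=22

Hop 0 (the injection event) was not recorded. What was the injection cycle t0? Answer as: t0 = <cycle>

Hop 1 reached at cycle 12; hop k is at t0 + k·L.
Subtract one hop: t0 = 12 − 5 = 7.

t0 = 7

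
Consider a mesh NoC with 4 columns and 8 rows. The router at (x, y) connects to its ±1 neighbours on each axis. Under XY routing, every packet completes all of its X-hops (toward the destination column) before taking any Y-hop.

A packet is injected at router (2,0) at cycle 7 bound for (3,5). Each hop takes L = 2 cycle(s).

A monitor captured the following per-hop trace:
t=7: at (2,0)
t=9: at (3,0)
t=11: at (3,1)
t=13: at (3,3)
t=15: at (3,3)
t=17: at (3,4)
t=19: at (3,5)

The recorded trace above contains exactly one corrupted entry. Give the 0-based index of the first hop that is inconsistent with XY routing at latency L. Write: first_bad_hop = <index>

first_bad_hop = 3

hop 1: step (+1,+0), +2 cyc — ok
hop 2: step (+0,+1), +2 cyc — ok
hop 3: step (+0,+2), +2 cyc — BAD: non-unit step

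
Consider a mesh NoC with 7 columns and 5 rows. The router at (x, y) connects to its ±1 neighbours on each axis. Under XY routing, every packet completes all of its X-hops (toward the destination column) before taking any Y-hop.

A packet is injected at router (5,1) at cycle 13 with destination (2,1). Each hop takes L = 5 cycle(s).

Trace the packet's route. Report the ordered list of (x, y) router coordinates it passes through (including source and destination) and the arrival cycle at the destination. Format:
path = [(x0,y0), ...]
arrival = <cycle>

t=13: at (5,1)
t=18: at (4,1) after W
t=23: at (3,1) after W
t=28: at (2,1) after W

path = [(5,1), (4,1), (3,1), (2,1)]
arrival = 28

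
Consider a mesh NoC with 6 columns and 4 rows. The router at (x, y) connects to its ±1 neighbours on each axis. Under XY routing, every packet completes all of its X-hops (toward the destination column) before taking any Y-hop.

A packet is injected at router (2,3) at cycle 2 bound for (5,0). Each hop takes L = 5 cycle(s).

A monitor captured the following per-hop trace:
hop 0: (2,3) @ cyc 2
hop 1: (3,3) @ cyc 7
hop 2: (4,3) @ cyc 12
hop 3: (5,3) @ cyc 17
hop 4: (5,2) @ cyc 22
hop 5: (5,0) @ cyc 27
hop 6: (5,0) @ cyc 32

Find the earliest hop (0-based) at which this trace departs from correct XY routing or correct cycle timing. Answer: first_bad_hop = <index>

first_bad_hop = 5

[1] (+1,+0) / 5c ⇒ ok
[2] (+1,+0) / 5c ⇒ ok
[3] (+1,+0) / 5c ⇒ ok
[4] (+0,-1) / 5c ⇒ ok
[5] (+0,-2) / 5c ⇒ BAD: non-unit step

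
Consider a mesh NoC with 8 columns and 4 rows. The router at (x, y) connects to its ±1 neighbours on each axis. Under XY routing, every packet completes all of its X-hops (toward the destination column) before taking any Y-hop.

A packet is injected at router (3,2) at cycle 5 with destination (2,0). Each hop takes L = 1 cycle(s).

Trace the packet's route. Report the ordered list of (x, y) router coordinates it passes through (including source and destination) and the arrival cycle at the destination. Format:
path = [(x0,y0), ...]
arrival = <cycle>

#0 — 3,2 | c5
#1 — 2,2 | c6 | W
#2 — 2,1 | c7 | S
#3 — 2,0 | c8 | S

path = [(3,2), (2,2), (2,1), (2,0)]
arrival = 8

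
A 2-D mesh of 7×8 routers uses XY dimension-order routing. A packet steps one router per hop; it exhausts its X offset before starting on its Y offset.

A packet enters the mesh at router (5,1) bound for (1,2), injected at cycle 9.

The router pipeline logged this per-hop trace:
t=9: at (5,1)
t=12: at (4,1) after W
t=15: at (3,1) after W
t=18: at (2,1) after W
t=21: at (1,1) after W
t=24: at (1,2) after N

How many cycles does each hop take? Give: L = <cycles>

Between hops 0 and 1 the cycle counter advances 12 − 9 = 3.
Per-hop latency L = Δcyc = 3.

L = 3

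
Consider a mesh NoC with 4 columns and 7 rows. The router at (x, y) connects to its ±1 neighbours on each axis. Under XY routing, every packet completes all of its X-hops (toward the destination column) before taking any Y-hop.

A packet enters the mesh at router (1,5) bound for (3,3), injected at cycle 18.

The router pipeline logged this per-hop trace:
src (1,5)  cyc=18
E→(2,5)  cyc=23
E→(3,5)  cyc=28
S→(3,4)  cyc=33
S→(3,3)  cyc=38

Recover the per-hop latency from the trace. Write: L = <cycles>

L = 5

Δcyc across hop 0→1: 23 − 18 = 5.
Per-hop latency L = Δcyc = 5.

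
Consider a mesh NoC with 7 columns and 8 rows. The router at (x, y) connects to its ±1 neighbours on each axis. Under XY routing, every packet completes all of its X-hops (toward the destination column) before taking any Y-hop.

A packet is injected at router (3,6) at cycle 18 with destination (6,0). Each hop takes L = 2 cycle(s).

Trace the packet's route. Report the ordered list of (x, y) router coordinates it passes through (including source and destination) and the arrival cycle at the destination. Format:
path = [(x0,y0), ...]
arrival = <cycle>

path = [(3,6), (4,6), (5,6), (6,6), (6,5), (6,4), (6,3), (6,2), (6,1), (6,0)]
arrival = 36

t=18: at (3,6)
t=20: at (4,6) after E
t=22: at (5,6) after E
t=24: at (6,6) after E
t=26: at (6,5) after S
t=28: at (6,4) after S
t=30: at (6,3) after S
t=32: at (6,2) after S
t=34: at (6,1) after S
t=36: at (6,0) after S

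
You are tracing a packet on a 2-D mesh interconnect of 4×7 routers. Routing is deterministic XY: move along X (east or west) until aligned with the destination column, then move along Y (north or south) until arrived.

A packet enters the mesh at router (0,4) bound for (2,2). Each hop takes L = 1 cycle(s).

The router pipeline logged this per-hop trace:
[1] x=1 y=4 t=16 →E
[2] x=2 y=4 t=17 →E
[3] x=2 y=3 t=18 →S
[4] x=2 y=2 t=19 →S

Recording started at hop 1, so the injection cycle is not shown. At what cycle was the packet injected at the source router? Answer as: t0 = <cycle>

t0 = 15

Hop 1 reached at cycle 16; hop k is at t0 + k·L.
t0 = cyc[1] − L = 16 − 1 = 15.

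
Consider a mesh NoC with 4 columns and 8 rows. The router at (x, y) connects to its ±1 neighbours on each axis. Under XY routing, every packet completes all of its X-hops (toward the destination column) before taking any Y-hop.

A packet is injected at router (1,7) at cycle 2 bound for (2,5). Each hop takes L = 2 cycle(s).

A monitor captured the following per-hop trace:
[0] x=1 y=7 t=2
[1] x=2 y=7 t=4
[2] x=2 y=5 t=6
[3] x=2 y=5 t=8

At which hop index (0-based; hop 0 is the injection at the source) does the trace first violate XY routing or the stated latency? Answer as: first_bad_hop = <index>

[1] (+1,+0) / 2c ⇒ ok
[2] (+0,-2) / 2c ⇒ BAD: non-unit step

first_bad_hop = 2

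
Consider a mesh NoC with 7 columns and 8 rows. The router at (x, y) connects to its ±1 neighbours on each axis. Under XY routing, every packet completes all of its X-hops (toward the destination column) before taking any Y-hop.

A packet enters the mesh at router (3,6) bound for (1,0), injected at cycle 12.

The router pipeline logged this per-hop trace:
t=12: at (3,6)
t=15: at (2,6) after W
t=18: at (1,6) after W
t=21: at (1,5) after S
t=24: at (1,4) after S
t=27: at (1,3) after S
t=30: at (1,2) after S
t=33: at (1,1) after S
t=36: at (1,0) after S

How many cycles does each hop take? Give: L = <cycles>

Δcyc across hop 0→1: 15 − 12 = 3.
Per-hop latency L = Δcyc = 3.

L = 3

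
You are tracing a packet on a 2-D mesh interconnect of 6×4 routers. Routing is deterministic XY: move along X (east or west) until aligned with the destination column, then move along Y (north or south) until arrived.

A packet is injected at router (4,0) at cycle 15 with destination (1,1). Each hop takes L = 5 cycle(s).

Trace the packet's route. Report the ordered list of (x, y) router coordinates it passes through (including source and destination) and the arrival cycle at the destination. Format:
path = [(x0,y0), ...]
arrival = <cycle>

src (4,0)  cyc=15
W→(3,0)  cyc=20
W→(2,0)  cyc=25
W→(1,0)  cyc=30
N→(1,1)  cyc=35

path = [(4,0), (3,0), (2,0), (1,0), (1,1)]
arrival = 35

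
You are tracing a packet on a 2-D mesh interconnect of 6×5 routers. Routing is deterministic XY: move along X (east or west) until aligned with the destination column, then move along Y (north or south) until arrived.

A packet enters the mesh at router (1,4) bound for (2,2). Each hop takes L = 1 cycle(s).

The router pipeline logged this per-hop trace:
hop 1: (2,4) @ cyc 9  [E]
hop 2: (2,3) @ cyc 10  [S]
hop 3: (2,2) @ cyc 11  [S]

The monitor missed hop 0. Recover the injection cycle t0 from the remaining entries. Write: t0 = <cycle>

Hop 1 reached at cycle 9; hop k is at t0 + k·L.
Subtract one hop: t0 = 9 − 1 = 8.

t0 = 8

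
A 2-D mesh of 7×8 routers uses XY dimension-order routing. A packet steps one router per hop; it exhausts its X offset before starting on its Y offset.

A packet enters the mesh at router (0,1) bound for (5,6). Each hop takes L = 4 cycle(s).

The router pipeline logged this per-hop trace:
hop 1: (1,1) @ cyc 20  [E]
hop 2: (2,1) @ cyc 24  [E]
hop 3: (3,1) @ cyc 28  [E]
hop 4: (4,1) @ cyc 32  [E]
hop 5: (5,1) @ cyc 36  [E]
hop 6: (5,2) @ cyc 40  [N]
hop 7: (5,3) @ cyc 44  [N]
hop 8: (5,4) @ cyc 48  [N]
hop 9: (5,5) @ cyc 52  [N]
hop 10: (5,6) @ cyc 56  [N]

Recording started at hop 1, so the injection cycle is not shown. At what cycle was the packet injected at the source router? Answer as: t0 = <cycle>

Hop 1 reached at cycle 20; hop k is at t0 + k·L.
Therefore t0 = 20 − L = 16.

t0 = 16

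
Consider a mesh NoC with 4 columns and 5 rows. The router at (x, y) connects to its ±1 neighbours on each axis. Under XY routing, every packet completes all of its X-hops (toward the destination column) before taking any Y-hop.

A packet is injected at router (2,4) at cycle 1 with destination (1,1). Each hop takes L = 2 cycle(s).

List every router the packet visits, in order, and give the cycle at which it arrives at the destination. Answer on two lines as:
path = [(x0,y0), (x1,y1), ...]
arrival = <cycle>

path = [(2,4), (1,4), (1,3), (1,2), (1,1)]
arrival = 9

hop 0: (2,4) @ cyc 1
hop 1: (1,4) @ cyc 3  [W]
hop 2: (1,3) @ cyc 5  [S]
hop 3: (1,2) @ cyc 7  [S]
hop 4: (1,1) @ cyc 9  [S]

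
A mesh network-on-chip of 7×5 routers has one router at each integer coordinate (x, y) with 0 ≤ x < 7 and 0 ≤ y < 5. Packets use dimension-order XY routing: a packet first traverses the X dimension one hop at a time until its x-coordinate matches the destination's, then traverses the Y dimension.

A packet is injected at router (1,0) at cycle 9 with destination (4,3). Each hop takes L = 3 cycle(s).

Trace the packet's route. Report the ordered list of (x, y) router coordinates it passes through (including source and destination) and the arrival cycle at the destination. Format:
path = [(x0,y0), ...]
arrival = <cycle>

path = [(1,0), (2,0), (3,0), (4,0), (4,1), (4,2), (4,3)]
arrival = 27

#0 — 1,0 | c9
#1 — 2,0 | c12 | E
#2 — 3,0 | c15 | E
#3 — 4,0 | c18 | E
#4 — 4,1 | c21 | N
#5 — 4,2 | c24 | N
#6 — 4,3 | c27 | N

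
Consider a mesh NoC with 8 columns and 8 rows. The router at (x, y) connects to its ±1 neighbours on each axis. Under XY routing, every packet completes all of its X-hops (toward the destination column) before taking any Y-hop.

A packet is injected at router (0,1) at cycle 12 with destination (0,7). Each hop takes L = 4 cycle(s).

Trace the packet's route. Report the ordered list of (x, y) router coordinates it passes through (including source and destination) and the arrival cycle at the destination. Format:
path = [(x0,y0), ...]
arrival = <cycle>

path = [(0,1), (0,2), (0,3), (0,4), (0,5), (0,6), (0,7)]
arrival = 36

#0 — 0,1 | c12
#1 — 0,2 | c16 | N
#2 — 0,3 | c20 | N
#3 — 0,4 | c24 | N
#4 — 0,5 | c28 | N
#5 — 0,6 | c32 | N
#6 — 0,7 | c36 | N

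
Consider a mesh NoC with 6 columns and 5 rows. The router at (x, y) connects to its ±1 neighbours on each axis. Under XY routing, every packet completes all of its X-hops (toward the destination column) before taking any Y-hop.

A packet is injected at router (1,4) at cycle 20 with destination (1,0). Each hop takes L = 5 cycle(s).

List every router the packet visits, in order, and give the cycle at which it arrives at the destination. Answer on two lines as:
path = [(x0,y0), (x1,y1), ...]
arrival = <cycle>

[0] x=1 y=4 t=20
[1] x=1 y=3 t=25 →S
[2] x=1 y=2 t=30 →S
[3] x=1 y=1 t=35 →S
[4] x=1 y=0 t=40 →S

path = [(1,4), (1,3), (1,2), (1,1), (1,0)]
arrival = 40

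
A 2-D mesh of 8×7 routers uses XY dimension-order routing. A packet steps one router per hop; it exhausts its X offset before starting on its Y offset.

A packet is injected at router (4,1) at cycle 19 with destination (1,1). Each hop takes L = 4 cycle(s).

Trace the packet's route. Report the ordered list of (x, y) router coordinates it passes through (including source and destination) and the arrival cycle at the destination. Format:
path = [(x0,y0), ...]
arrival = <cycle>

[0] x=4 y=1 t=19
[1] x=3 y=1 t=23 →W
[2] x=2 y=1 t=27 →W
[3] x=1 y=1 t=31 →W

path = [(4,1), (3,1), (2,1), (1,1)]
arrival = 31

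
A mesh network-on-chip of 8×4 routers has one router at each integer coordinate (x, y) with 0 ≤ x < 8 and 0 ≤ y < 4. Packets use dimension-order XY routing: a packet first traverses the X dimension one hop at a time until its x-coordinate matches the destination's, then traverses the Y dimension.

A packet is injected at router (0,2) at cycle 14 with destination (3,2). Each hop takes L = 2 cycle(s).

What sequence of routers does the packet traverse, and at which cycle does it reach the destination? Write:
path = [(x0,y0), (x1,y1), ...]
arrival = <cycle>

path = [(0,2), (1,2), (2,2), (3,2)]
arrival = 20

src (0,2)  cyc=14
E→(1,2)  cyc=16
E→(2,2)  cyc=18
E→(3,2)  cyc=20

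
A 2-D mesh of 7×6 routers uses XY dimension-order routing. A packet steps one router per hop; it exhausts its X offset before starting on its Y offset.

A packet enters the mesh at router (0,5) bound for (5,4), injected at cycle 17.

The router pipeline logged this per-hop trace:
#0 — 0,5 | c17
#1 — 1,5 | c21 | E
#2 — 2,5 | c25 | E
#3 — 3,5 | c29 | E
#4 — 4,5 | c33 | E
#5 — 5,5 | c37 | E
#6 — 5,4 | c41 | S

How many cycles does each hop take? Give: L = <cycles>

From hop 0 (17) to hop 1 (21): +4 cycles.
That increment is L by definition: L = 4.

L = 4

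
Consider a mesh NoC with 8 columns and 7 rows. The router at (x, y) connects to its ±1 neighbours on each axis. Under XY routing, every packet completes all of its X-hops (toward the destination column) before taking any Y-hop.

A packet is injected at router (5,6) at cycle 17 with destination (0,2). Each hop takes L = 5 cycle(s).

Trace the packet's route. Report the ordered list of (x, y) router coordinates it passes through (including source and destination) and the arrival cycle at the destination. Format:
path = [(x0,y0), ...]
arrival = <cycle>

path = [(5,6), (4,6), (3,6), (2,6), (1,6), (0,6), (0,5), (0,4), (0,3), (0,2)]
arrival = 62

#0 — 5,6 | c17
#1 — 4,6 | c22 | W
#2 — 3,6 | c27 | W
#3 — 2,6 | c32 | W
#4 — 1,6 | c37 | W
#5 — 0,6 | c42 | W
#6 — 0,5 | c47 | S
#7 — 0,4 | c52 | S
#8 — 0,3 | c57 | S
#9 — 0,2 | c62 | S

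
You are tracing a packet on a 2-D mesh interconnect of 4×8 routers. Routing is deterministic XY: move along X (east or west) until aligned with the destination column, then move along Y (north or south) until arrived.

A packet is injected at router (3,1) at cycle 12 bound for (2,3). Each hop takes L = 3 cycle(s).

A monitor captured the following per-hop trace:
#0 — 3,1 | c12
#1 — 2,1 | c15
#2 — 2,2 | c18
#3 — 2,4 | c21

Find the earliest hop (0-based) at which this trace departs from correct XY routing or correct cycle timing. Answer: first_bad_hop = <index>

first_bad_hop = 3

hop 1: step (-1,+0), +3 cyc — ok
hop 2: step (+0,+1), +3 cyc — ok
hop 3: step (+0,+2), +3 cyc — BAD: non-unit step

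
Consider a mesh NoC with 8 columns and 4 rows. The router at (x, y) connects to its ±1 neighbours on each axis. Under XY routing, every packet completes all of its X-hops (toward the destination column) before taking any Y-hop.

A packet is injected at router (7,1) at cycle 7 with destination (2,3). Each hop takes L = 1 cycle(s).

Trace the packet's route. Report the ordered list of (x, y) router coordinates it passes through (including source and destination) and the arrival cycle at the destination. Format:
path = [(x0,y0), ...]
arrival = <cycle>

path = [(7,1), (6,1), (5,1), (4,1), (3,1), (2,1), (2,2), (2,3)]
arrival = 14

#0 — 7,1 | c7
#1 — 6,1 | c8 | W
#2 — 5,1 | c9 | W
#3 — 4,1 | c10 | W
#4 — 3,1 | c11 | W
#5 — 2,1 | c12 | W
#6 — 2,2 | c13 | N
#7 — 2,3 | c14 | N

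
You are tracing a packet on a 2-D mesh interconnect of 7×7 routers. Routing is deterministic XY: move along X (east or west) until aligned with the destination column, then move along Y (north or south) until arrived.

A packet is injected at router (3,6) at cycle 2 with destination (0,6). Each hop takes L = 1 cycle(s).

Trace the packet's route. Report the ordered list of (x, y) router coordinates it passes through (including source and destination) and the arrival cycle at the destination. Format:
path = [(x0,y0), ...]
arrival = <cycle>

path = [(3,6), (2,6), (1,6), (0,6)]
arrival = 5

hop 0: (3,6) @ cyc 2
hop 1: (2,6) @ cyc 3  [W]
hop 2: (1,6) @ cyc 4  [W]
hop 3: (0,6) @ cyc 5  [W]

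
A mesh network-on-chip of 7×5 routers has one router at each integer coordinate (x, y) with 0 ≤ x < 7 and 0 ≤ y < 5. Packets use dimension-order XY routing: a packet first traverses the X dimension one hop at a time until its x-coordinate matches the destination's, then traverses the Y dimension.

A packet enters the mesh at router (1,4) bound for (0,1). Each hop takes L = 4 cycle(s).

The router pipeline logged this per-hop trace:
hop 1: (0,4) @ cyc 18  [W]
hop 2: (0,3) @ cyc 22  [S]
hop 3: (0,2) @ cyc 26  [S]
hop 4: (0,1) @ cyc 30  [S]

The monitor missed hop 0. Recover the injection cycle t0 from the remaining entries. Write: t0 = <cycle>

Hop 1 reached at cycle 18; hop k is at t0 + k·L.
t0 = cyc[1] − L = 18 − 4 = 14.

t0 = 14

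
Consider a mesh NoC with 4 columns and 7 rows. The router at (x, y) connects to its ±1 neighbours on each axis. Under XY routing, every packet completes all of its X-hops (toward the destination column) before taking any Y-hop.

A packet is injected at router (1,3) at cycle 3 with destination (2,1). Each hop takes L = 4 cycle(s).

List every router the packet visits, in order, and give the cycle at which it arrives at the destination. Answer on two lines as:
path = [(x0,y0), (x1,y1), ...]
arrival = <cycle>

path = [(1,3), (2,3), (2,2), (2,1)]
arrival = 15

src (1,3)  cyc=3
E→(2,3)  cyc=7
S→(2,2)  cyc=11
S→(2,1)  cyc=15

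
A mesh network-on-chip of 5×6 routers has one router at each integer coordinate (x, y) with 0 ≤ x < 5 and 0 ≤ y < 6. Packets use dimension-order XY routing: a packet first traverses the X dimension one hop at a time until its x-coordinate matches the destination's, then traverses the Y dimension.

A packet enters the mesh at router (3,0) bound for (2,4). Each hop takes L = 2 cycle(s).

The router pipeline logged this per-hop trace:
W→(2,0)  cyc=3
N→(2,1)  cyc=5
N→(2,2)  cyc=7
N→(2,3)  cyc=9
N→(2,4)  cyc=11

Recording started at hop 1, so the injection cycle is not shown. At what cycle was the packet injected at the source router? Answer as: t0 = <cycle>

t0 = 1

At hop 1 the cycle is 3; in general cyc_k = t0 + kL.
Therefore t0 = 3 − L = 1.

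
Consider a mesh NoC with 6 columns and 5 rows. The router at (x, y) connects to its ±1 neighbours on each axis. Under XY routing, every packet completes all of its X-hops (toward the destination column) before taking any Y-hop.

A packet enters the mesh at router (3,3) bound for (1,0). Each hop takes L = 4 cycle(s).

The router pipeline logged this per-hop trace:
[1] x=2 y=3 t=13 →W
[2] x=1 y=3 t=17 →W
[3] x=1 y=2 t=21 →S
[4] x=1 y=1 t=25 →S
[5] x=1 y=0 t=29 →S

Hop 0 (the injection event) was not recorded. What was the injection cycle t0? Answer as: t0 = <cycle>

t0 = 9

Hop 1 reached at cycle 13; hop k is at t0 + k·L.
Subtract one hop: t0 = 13 − 4 = 9.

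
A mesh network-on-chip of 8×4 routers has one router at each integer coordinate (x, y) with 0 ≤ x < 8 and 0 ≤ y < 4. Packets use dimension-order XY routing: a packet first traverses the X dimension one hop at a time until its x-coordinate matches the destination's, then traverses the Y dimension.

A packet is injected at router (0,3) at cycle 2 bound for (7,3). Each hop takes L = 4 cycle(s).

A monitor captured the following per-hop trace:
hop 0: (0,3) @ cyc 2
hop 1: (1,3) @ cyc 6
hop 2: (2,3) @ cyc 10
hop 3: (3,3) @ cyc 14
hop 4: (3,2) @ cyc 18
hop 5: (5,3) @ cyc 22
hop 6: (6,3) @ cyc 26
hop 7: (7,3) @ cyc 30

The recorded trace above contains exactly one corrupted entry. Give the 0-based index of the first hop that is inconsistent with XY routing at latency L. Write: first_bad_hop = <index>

first_bad_hop = 4

[1] (+1,+0) / 4c ⇒ ok
[2] (+1,+0) / 4c ⇒ ok
[3] (+1,+0) / 4c ⇒ ok
[4] (+0,-1) / 4c ⇒ BAD: Y-move but x=3≠7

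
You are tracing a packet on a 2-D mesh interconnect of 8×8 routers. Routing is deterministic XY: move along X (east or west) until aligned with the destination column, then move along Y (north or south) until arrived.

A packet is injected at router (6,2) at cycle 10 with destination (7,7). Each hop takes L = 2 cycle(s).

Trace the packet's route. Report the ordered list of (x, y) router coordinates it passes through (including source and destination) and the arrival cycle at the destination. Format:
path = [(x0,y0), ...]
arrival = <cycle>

path = [(6,2), (7,2), (7,3), (7,4), (7,5), (7,6), (7,7)]
arrival = 22

  0. router=(6,2) cycle=10 (inject)
  1. router=(7,2) cycle=12 dir=E
  2. router=(7,3) cycle=14 dir=N
  3. router=(7,4) cycle=16 dir=N
  4. router=(7,5) cycle=18 dir=N
  5. router=(7,6) cycle=20 dir=N
  6. router=(7,7) cycle=22 dir=N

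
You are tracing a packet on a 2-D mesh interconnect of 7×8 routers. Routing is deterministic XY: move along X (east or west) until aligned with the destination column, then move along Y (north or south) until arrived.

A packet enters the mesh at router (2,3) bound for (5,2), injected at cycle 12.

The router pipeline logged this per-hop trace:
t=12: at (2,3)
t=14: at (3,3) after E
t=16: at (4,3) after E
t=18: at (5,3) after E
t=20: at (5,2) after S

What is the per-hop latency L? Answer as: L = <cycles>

L = 2

Between hops 0 and 1 the cycle counter advances 14 − 12 = 2.
One hop costs L cycles, so L = 2.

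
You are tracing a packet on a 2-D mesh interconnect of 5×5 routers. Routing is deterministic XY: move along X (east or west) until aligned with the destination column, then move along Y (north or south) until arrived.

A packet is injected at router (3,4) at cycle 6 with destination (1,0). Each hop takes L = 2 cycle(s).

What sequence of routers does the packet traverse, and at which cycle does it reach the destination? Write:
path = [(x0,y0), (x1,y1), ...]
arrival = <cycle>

#0 — 3,4 | c6
#1 — 2,4 | c8 | W
#2 — 1,4 | c10 | W
#3 — 1,3 | c12 | S
#4 — 1,2 | c14 | S
#5 — 1,1 | c16 | S
#6 — 1,0 | c18 | S

path = [(3,4), (2,4), (1,4), (1,3), (1,2), (1,1), (1,0)]
arrival = 18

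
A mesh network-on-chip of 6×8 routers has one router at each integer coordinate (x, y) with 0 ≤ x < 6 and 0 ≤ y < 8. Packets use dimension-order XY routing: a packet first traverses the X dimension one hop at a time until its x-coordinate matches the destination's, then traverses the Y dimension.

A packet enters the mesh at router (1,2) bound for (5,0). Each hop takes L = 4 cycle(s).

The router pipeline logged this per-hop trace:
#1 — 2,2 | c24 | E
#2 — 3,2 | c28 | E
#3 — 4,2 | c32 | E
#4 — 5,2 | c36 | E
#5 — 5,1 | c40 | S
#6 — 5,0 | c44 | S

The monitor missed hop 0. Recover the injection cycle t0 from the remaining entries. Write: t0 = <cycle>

Hop 1 reached at cycle 24; hop k is at t0 + k·L.
Subtract one hop: t0 = 24 − 4 = 20.

t0 = 20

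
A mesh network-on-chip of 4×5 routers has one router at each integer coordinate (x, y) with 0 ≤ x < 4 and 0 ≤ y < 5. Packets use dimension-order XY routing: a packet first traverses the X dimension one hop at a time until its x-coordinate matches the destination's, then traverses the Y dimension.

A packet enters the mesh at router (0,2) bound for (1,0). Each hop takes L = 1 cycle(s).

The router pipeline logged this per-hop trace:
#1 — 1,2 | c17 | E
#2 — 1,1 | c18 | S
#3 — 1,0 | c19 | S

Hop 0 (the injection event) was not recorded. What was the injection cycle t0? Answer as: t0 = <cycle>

t0 = 16

cyc[1] = 17 and cyc[k] = t0 + k·L for every k.
So t0 = 17 − 1·1 = 16.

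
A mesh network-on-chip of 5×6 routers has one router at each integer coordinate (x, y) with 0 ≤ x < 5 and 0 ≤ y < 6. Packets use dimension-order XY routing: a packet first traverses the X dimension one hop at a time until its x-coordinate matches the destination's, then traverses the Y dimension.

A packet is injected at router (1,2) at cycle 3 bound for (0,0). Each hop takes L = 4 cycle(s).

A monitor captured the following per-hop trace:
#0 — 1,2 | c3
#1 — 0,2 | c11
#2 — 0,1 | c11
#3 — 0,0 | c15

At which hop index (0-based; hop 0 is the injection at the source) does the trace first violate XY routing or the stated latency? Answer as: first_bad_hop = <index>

first_bad_hop = 1

  1: Δx=-1 Δy=+0 Δt=8 [BAD: Δcyc=8≠L]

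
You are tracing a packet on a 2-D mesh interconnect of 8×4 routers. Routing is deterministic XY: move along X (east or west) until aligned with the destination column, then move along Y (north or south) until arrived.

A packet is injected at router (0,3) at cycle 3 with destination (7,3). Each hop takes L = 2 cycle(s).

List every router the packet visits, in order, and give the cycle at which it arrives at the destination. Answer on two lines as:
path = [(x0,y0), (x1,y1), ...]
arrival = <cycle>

  0. router=(0,3) cycle=3 (inject)
  1. router=(1,3) cycle=5 dir=E
  2. router=(2,3) cycle=7 dir=E
  3. router=(3,3) cycle=9 dir=E
  4. router=(4,3) cycle=11 dir=E
  5. router=(5,3) cycle=13 dir=E
  6. router=(6,3) cycle=15 dir=E
  7. router=(7,3) cycle=17 dir=E

path = [(0,3), (1,3), (2,3), (3,3), (4,3), (5,3), (6,3), (7,3)]
arrival = 17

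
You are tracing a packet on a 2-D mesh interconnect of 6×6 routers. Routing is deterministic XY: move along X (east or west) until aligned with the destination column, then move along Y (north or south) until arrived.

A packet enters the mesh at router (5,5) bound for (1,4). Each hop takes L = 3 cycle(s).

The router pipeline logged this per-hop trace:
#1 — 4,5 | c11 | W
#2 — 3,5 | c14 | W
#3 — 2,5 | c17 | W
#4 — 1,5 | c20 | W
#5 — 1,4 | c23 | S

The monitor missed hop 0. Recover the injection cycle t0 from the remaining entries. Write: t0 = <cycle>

t0 = 8

The first recorded entry is hop 1 at cycle 11.
Subtract one hop: t0 = 11 − 3 = 8.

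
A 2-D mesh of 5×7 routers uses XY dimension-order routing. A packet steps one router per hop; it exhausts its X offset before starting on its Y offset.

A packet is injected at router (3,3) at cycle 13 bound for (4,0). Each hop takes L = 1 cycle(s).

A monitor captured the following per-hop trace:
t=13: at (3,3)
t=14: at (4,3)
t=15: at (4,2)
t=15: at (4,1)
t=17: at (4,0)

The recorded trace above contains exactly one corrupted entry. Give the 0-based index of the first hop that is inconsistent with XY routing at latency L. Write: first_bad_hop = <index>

  1: Δx=+1 Δy=+0 Δt=1 [ok]
  2: Δx=+0 Δy=-1 Δt=1 [ok]
  3: Δx=+0 Δy=-1 Δt=0 [BAD: Δcyc=0≠L]

first_bad_hop = 3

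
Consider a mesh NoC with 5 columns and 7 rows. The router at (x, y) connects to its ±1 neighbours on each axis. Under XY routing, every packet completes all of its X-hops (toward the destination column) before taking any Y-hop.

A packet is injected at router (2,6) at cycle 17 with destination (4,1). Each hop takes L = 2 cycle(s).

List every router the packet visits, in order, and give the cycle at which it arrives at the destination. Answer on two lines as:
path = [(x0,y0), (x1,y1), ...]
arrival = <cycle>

src (2,6)  cyc=17
E→(3,6)  cyc=19
E→(4,6)  cyc=21
S→(4,5)  cyc=23
S→(4,4)  cyc=25
S→(4,3)  cyc=27
S→(4,2)  cyc=29
S→(4,1)  cyc=31

path = [(2,6), (3,6), (4,6), (4,5), (4,4), (4,3), (4,2), (4,1)]
arrival = 31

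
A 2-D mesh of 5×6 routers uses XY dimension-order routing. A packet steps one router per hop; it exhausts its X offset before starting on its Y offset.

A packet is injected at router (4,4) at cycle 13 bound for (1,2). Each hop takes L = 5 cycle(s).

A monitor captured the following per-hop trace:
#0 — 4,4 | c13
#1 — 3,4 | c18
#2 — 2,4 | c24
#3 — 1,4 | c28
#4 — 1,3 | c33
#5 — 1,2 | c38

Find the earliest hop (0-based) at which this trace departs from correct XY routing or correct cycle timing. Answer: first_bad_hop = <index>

first_bad_hop = 2

hop 1: step (-1,+0), +5 cyc — ok
hop 2: step (-1,+0), +6 cyc — BAD: Δcyc=6≠L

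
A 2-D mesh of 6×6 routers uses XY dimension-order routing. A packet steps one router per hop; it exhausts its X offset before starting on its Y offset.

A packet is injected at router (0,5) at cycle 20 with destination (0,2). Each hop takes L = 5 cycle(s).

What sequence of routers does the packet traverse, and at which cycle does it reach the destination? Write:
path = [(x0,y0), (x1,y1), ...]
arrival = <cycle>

path = [(0,5), (0,4), (0,3), (0,2)]
arrival = 35

  0. router=(0,5) cycle=20 (inject)
  1. router=(0,4) cycle=25 dir=S
  2. router=(0,3) cycle=30 dir=S
  3. router=(0,2) cycle=35 dir=S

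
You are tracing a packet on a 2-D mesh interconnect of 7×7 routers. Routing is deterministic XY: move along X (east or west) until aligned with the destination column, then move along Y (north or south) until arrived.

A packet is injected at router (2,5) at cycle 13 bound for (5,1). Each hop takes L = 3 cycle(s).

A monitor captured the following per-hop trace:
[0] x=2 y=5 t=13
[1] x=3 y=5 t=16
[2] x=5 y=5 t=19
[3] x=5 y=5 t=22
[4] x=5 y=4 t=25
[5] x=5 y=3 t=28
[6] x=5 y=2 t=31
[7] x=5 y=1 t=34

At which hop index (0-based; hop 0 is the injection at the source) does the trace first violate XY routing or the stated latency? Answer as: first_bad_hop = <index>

first_bad_hop = 2

  1: Δx=+1 Δy=+0 Δt=3 [ok]
  2: Δx=+2 Δy=+0 Δt=3 [BAD: non-unit step]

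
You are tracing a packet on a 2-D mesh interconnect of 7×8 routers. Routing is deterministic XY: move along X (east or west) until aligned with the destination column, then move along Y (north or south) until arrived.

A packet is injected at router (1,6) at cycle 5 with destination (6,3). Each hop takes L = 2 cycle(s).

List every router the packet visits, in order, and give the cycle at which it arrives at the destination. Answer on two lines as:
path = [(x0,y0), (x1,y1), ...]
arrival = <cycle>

path = [(1,6), (2,6), (3,6), (4,6), (5,6), (6,6), (6,5), (6,4), (6,3)]
arrival = 21

t=5: at (1,6)
t=7: at (2,6) after E
t=9: at (3,6) after E
t=11: at (4,6) after E
t=13: at (5,6) after E
t=15: at (6,6) after E
t=17: at (6,5) after S
t=19: at (6,4) after S
t=21: at (6,3) after S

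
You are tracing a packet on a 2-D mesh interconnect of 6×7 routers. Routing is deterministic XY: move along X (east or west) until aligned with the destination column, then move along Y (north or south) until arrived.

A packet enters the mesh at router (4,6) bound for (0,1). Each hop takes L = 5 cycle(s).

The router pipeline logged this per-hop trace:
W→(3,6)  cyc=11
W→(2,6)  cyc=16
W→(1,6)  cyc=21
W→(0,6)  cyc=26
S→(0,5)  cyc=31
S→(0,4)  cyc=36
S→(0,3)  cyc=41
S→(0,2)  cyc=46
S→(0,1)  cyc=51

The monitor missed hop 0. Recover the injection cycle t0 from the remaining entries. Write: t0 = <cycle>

Hop 1 reached at cycle 11; hop k is at t0 + k·L.
t0 = cyc[1] − L = 11 − 5 = 6.

t0 = 6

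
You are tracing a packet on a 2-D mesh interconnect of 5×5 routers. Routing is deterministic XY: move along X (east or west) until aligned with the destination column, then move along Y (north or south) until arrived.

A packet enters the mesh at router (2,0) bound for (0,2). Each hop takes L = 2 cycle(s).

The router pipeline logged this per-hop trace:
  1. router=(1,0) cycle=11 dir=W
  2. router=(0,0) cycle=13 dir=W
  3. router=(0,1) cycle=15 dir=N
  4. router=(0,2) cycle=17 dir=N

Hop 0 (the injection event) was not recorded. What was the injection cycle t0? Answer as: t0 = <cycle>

The first recorded entry is hop 1 at cycle 11.
t0 = cyc[1] − L = 11 − 2 = 9.

t0 = 9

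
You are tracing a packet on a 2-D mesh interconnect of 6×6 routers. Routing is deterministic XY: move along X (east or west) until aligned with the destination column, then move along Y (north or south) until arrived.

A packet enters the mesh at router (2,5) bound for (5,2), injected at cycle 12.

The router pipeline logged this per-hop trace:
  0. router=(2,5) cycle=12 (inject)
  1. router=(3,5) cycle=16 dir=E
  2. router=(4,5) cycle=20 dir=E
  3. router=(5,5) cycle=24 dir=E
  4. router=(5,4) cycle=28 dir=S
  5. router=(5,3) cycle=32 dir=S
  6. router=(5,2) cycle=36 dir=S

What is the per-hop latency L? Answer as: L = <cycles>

L = 4

Δcyc across hop 0→1: 16 − 12 = 4.
That increment is L by definition: L = 4.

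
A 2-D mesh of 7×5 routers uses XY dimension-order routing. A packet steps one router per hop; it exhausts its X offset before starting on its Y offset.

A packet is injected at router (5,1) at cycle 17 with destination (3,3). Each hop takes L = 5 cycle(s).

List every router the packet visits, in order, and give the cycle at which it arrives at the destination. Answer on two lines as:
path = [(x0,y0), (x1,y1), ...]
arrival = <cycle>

path = [(5,1), (4,1), (3,1), (3,2), (3,3)]
arrival = 37

[0] x=5 y=1 t=17
[1] x=4 y=1 t=22 →W
[2] x=3 y=1 t=27 →W
[3] x=3 y=2 t=32 →N
[4] x=3 y=3 t=37 →N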